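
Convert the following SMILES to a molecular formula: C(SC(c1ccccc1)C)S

Heavy atoms from the SMILES: 9 C, 2 S.
Implicit hydrogens by atom environment:
  5 × C (aromatic): 1 H each → 5
  1 × C: 3 H
  1 × C: 2 H
  1 × C: 1 H
  1 × C (aromatic): no H
  1 × S: 1 H
  1 × S: no H
  Total hydrogens = 12.
Molecular formula: C9H12S2

C9H12S2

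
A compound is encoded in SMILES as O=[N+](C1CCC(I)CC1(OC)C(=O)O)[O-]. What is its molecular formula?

C8H12INO5

Heavy atoms from the SMILES: 8 C, 1 I, 1 N, 5 O.
Implicit hydrogens by atom environment:
  3 × C: 2 H each → 6
  3 × O: no H
  2 × C: 1 H each → 2
  2 × C: no H
  1 × C: 3 H
  1 × I: no H
  1 × N (charge +1): no H
  1 × O: 1 H
  1 × O (charge -1): no H
  Total hydrogens = 12.
Molecular formula: C8H12INO5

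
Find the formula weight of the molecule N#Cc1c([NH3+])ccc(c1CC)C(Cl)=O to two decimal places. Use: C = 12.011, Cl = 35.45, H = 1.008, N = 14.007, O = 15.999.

Molecular formula: C10H10ClN2O+.
M = 10×12.011 + 1×35.45 + 10×1.008 + 2×14.007 + 1×15.999 = 209.65 g/mol.

209.65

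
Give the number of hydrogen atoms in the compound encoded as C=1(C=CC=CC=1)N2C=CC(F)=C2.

Hydrogens are implicit in SMILES; fill each atom to its normal valence:
  8 × C (aromatic): 1 H each → 8
  2 × C (aromatic): no H
  1 × F: no H
  1 × N (aromatic): no H
  Total hydrogens = 8.

8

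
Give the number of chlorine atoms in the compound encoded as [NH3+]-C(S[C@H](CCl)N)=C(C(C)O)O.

1

The symbol for chlorine appears 1 time in the SMILES.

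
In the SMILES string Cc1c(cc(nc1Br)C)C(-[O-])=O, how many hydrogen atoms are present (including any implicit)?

7

Hydrogens are implicit in SMILES; fill each atom to its normal valence:
  4 × C (aromatic): no H
  2 × C: 3 H each → 6
  1 × Br: no H
  1 × C (aromatic): 1 H
  1 × C: no H
  1 × N (aromatic): no H
  1 × O: no H
  1 × O (charge -1): no H
  Total hydrogens = 7.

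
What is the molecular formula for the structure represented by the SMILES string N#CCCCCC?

Heavy atoms from the SMILES: 6 C, 1 N.
Implicit hydrogens by atom environment:
  4 × C: 2 H each → 8
  1 × C: 3 H
  1 × C: no H
  1 × N: no H
  Total hydrogens = 11.
Molecular formula: C6H11N

C6H11N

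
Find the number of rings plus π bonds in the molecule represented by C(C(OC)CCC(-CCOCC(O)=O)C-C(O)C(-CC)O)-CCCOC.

1

Molecular formula from the SMILES: C19H38O7.
DoU = (2C + 2 + N − H − X)/2 = (2·19 + 2 + 0 − 38 − 0)/2 = 2/2 = 1.
(Structurally: 0 ring(s) + 1 π bond(s) = 1.)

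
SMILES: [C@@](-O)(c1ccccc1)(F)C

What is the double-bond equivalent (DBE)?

4

Molecular formula from the SMILES: C8H9FO.
DoU = (2C + 2 + N − H − X)/2 = (2·8 + 2 + 0 − 9 − 1)/2 = 8/2 = 4.
(Structurally: 1 ring(s) + 3 π bond(s) = 4.)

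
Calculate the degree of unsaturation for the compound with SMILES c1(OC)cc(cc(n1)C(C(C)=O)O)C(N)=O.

6

Molecular formula from the SMILES: C10H12N2O4.
DoU = (2C + 2 + N − H − X)/2 = (2·10 + 2 + 2 − 12 − 0)/2 = 12/2 = 6.
(Structurally: 1 ring(s) + 5 π bond(s) = 6.)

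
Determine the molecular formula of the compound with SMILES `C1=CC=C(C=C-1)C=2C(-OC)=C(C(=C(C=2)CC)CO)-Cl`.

C16H17ClO2

Heavy atoms from the SMILES: 16 C, 1 Cl, 2 O.
Implicit hydrogens by atom environment:
  6 × C (aromatic): 1 H each → 6
  6 × C (aromatic): no H
  2 × C: 3 H each → 6
  2 × C: 2 H each → 4
  1 × Cl: no H
  1 × O: 1 H
  1 × O: no H
  Total hydrogens = 17.
Molecular formula: C16H17ClO2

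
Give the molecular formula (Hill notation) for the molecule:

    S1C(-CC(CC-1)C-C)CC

Heavy atoms from the SMILES: 9 C, 1 S.
Implicit hydrogens by atom environment:
  5 × C: 2 H each → 10
  2 × C: 3 H each → 6
  2 × C: 1 H each → 2
  1 × S: no H
  Total hydrogens = 18.
Molecular formula: C9H18S

C9H18S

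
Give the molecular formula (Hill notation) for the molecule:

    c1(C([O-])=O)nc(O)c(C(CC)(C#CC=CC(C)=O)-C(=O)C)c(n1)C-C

C18H19N2O5-

Heavy atoms from the SMILES: 18 C, 2 N, 5 O.
Implicit hydrogens by atom environment:
  6 × C: no H
  4 × C: 3 H each → 12
  4 × C (aromatic): no H
  3 × O: no H
  2 × C: 2 H each → 4
  2 × C: 1 H each → 2
  2 × N (aromatic): no H
  1 × O: 1 H
  1 × O (charge -1): no H
  Total hydrogens = 19.
Net charge -1.
Molecular formula: C18H19N2O5-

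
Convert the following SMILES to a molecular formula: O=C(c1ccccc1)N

C7H7NO

Heavy atoms from the SMILES: 7 C, 1 N, 1 O.
Implicit hydrogens by atom environment:
  5 × C (aromatic): 1 H each → 5
  1 × C (aromatic): no H
  1 × C: no H
  1 × N: 2 H
  1 × O: no H
  Total hydrogens = 7.
Molecular formula: C7H7NO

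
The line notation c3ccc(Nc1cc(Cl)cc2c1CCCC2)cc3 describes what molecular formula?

C16H16ClN

Heavy atoms from the SMILES: 16 C, 1 Cl, 1 N.
Implicit hydrogens by atom environment:
  7 × C (aromatic): 1 H each → 7
  5 × C (aromatic): no H
  4 × C: 2 H each → 8
  1 × Cl: no H
  1 × N: 1 H
  Total hydrogens = 16.
Molecular formula: C16H16ClN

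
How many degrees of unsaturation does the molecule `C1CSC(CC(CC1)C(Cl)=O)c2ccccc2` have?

6

Molecular formula from the SMILES: C14H17ClOS.
DoU = (2C + 2 + N − H − X)/2 = (2·14 + 2 + 0 − 17 − 1)/2 = 12/2 = 6.
(Structurally: 2 ring(s) + 4 π bond(s) = 6.)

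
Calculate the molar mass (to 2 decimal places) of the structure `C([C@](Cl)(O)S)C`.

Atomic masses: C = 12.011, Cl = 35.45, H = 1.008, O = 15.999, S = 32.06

Molecular formula: C3H7ClOS.
M = 3×12.011 + 1×35.45 + 7×1.008 + 1×15.999 + 1×32.06 = 126.60 g/mol.

126.60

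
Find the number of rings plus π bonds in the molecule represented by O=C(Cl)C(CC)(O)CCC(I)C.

Molecular formula from the SMILES: C8H14ClIO2.
DoU = (2C + 2 + N − H − X)/2 = (2·8 + 2 + 0 − 14 − 2)/2 = 2/2 = 1.
(Structurally: 0 ring(s) + 1 π bond(s) = 1.)

1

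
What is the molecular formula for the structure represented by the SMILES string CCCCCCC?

C7H16

Heavy atoms from the SMILES: 7 C.
Implicit hydrogens by atom environment:
  5 × C: 2 H each → 10
  2 × C: 3 H each → 6
  Total hydrogens = 16.
Molecular formula: C7H16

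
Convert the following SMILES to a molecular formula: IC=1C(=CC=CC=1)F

C6H4FI

Heavy atoms from the SMILES: 6 C, 1 F, 1 I.
Implicit hydrogens by atom environment:
  4 × C (aromatic): 1 H each → 4
  2 × C (aromatic): no H
  1 × F: no H
  1 × I: no H
  Total hydrogens = 4.
Molecular formula: C6H4FI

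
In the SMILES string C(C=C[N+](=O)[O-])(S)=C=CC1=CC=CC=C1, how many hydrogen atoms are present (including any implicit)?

Hydrogens are implicit in SMILES; fill each atom to its normal valence:
  5 × C (aromatic): 1 H each → 5
  3 × C: 1 H each → 3
  2 × C: no H
  1 × C (aromatic): no H
  1 × N (charge +1): no H
  1 × O: no H
  1 × O (charge -1): no H
  1 × S: 1 H
  Total hydrogens = 9.

9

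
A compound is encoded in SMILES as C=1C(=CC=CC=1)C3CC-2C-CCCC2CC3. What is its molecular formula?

C16H22

Heavy atoms from the SMILES: 16 C.
Implicit hydrogens by atom environment:
  7 × C: 2 H each → 14
  5 × C (aromatic): 1 H each → 5
  3 × C: 1 H each → 3
  1 × C (aromatic): no H
  Total hydrogens = 22.
Molecular formula: C16H22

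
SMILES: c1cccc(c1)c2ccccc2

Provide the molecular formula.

Heavy atoms from the SMILES: 12 C.
Implicit hydrogens by atom environment:
  10 × C (aromatic): 1 H each → 10
  2 × C (aromatic): no H
  Total hydrogens = 10.
Molecular formula: C12H10

C12H10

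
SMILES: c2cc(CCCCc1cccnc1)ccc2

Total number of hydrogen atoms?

Hydrogens are implicit in SMILES; fill each atom to its normal valence:
  9 × C (aromatic): 1 H each → 9
  4 × C: 2 H each → 8
  2 × C (aromatic): no H
  1 × N (aromatic): no H
  Total hydrogens = 17.

17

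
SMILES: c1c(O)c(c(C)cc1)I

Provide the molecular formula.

Heavy atoms from the SMILES: 7 C, 1 I, 1 O.
Implicit hydrogens by atom environment:
  3 × C (aromatic): 1 H each → 3
  3 × C (aromatic): no H
  1 × C: 3 H
  1 × I: no H
  1 × O: 1 H
  Total hydrogens = 7.
Molecular formula: C7H7IO

C7H7IO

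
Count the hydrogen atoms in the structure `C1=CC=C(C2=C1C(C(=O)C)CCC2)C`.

Hydrogens are implicit in SMILES; fill each atom to its normal valence:
  3 × C: 2 H each → 6
  3 × C (aromatic): 1 H each → 3
  3 × C (aromatic): no H
  2 × C: 3 H each → 6
  1 × C: 1 H
  1 × C: no H
  1 × O: no H
  Total hydrogens = 16.

16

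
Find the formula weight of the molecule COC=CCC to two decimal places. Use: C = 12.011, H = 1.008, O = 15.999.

Molecular formula: C5H10O.
M = 5×12.011 + 10×1.008 + 1×15.999 = 86.13 g/mol.

86.13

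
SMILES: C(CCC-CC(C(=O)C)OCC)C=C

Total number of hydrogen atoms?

Hydrogens are implicit in SMILES; fill each atom to its normal valence:
  7 × C: 2 H each → 14
  2 × C: 3 H each → 6
  2 × C: 1 H each → 2
  2 × O: no H
  1 × C: no H
  Total hydrogens = 22.

22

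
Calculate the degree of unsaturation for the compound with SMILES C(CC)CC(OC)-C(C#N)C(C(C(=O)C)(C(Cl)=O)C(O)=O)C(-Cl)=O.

Molecular formula from the SMILES: C15H19Cl2NO6.
DoU = (2C + 2 + N − H − X)/2 = (2·15 + 2 + 1 − 19 − 2)/2 = 12/2 = 6.
(Structurally: 0 ring(s) + 6 π bond(s) = 6.)

6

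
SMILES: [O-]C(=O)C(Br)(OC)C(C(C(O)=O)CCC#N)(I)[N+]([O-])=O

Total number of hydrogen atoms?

9

Hydrogens are implicit in SMILES; fill each atom to its normal valence:
  5 × C: no H
  4 × O: no H
  2 × C: 2 H each → 4
  2 × O (charge -1): no H
  1 × Br: no H
  1 × C: 3 H
  1 × C: 1 H
  1 × I: no H
  1 × N: no H
  1 × N (charge +1): no H
  1 × O: 1 H
  Total hydrogens = 9.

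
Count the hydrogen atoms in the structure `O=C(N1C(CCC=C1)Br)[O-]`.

Hydrogens are implicit in SMILES; fill each atom to its normal valence:
  3 × C: 1 H each → 3
  2 × C: 2 H each → 4
  1 × Br: no H
  1 × C: no H
  1 × N: no H
  1 × O: no H
  1 × O (charge -1): no H
  Total hydrogens = 7.

7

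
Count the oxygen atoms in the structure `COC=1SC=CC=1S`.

1

The symbol for oxygen appears 1 time in the SMILES.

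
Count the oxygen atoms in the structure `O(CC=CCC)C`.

The symbol for oxygen appears 1 time in the SMILES.

1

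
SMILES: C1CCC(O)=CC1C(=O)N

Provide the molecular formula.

Heavy atoms from the SMILES: 7 C, 1 N, 2 O.
Implicit hydrogens by atom environment:
  3 × C: 2 H each → 6
  2 × C: 1 H each → 2
  2 × C: no H
  1 × N: 2 H
  1 × O: 1 H
  1 × O: no H
  Total hydrogens = 11.
Molecular formula: C7H11NO2

C7H11NO2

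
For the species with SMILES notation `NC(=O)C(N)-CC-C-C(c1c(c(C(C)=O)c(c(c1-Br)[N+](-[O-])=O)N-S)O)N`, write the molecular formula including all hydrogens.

Heavy atoms from the SMILES: 1 Br, 14 C, 5 N, 5 O, 1 S.
Implicit hydrogens by atom environment:
  6 × C (aromatic): no H
  3 × C: 2 H each → 6
  3 × N: 2 H each → 6
  3 × O: no H
  2 × C: 1 H each → 2
  2 × C: no H
  1 × Br: no H
  1 × C: 3 H
  1 × N: 1 H
  1 × N (charge +1): no H
  1 × O: 1 H
  1 × O (charge -1): no H
  1 × S: 1 H
  Total hydrogens = 20.
Molecular formula: C14H20BrN5O5S

C14H20BrN5O5S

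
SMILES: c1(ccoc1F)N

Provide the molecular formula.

Heavy atoms from the SMILES: 4 C, 1 F, 1 N, 1 O.
Implicit hydrogens by atom environment:
  2 × C (aromatic): 1 H each → 2
  2 × C (aromatic): no H
  1 × F: no H
  1 × N: 2 H
  1 × O (aromatic): no H
  Total hydrogens = 4.
Molecular formula: C4H4FNO

C4H4FNO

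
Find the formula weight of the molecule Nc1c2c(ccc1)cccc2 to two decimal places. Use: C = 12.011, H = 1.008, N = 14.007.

Molecular formula: C10H9N.
M = 10×12.011 + 9×1.008 + 1×14.007 = 143.19 g/mol.

143.19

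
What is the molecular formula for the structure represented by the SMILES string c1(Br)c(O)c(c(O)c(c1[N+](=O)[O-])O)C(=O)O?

C7H4BrNO7

Heavy atoms from the SMILES: 1 Br, 7 C, 1 N, 7 O.
Implicit hydrogens by atom environment:
  6 × C (aromatic): no H
  4 × O: 1 H each → 4
  2 × O: no H
  1 × Br: no H
  1 × C: no H
  1 × N (charge +1): no H
  1 × O (charge -1): no H
  Total hydrogens = 4.
Molecular formula: C7H4BrNO7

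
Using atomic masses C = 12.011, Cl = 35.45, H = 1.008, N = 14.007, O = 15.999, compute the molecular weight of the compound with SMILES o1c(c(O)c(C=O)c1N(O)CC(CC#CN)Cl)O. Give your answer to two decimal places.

274.66

Molecular formula: C10H11ClN2O5.
M = 10×12.011 + 1×35.45 + 11×1.008 + 2×14.007 + 5×15.999 = 274.66 g/mol.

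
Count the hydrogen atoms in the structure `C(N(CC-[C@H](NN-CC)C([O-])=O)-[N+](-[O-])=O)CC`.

19

Hydrogens are implicit in SMILES; fill each atom to its normal valence:
  5 × C: 2 H each → 10
  2 × C: 3 H each → 6
  2 × N: 1 H each → 2
  2 × O: no H
  2 × O (charge -1): no H
  1 × C: 1 H
  1 × C: no H
  1 × N: no H
  1 × N (charge +1): no H
  Total hydrogens = 19.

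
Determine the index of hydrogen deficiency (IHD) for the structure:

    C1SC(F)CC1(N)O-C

Molecular formula from the SMILES: C5H10FNOS.
DoU = (2C + 2 + N − H − X)/2 = (2·5 + 2 + 1 − 10 − 1)/2 = 2/2 = 1.
(Structurally: 1 ring(s) + 0 π bond(s) = 1.)

1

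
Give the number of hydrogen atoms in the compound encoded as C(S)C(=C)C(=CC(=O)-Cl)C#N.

Hydrogens are implicit in SMILES; fill each atom to its normal valence:
  4 × C: no H
  2 × C: 2 H each → 4
  1 × C: 1 H
  1 × Cl: no H
  1 × N: no H
  1 × O: no H
  1 × S: 1 H
  Total hydrogens = 6.

6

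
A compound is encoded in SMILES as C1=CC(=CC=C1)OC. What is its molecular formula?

Heavy atoms from the SMILES: 7 C, 1 O.
Implicit hydrogens by atom environment:
  5 × C (aromatic): 1 H each → 5
  1 × C: 3 H
  1 × C (aromatic): no H
  1 × O: no H
  Total hydrogens = 8.
Molecular formula: C7H8O

C7H8O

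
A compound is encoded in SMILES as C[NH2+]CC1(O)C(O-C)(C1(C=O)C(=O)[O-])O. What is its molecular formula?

C8H13NO6

Heavy atoms from the SMILES: 8 C, 1 N, 6 O.
Implicit hydrogens by atom environment:
  4 × C: no H
  3 × O: no H
  2 × C: 3 H each → 6
  2 × O: 1 H each → 2
  1 × C: 2 H
  1 × C: 1 H
  1 × N (charge +1): 2 H
  1 × O (charge -1): no H
  Total hydrogens = 13.
Molecular formula: C8H13NO6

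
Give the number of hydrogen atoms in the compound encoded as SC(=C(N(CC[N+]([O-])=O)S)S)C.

10

Hydrogens are implicit in SMILES; fill each atom to its normal valence:
  3 × S: 1 H each → 3
  2 × C: 2 H each → 4
  2 × C: no H
  1 × C: 3 H
  1 × N: no H
  1 × N (charge +1): no H
  1 × O: no H
  1 × O (charge -1): no H
  Total hydrogens = 10.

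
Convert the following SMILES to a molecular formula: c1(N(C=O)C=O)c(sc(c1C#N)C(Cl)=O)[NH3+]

C8H5ClN3O3S+

Heavy atoms from the SMILES: 8 C, 1 Cl, 3 N, 3 O, 1 S.
Implicit hydrogens by atom environment:
  4 × C (aromatic): no H
  3 × O: no H
  2 × C: 1 H each → 2
  2 × C: no H
  2 × N: no H
  1 × Cl: no H
  1 × N (charge +1): 3 H
  1 × S (aromatic): no H
  Total hydrogens = 5.
Net charge +1.
Molecular formula: C8H5ClN3O3S+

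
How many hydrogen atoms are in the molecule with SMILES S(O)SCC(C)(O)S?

Hydrogens are implicit in SMILES; fill each atom to its normal valence:
  2 × O: 1 H each → 2
  2 × S: no H
  1 × C: 3 H
  1 × C: 2 H
  1 × C: no H
  1 × S: 1 H
  Total hydrogens = 8.

8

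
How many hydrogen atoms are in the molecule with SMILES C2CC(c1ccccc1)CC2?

14

Hydrogens are implicit in SMILES; fill each atom to its normal valence:
  5 × C (aromatic): 1 H each → 5
  4 × C: 2 H each → 8
  1 × C: 1 H
  1 × C (aromatic): no H
  Total hydrogens = 14.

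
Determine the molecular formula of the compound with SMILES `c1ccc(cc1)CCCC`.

C10H14

Heavy atoms from the SMILES: 10 C.
Implicit hydrogens by atom environment:
  5 × C (aromatic): 1 H each → 5
  3 × C: 2 H each → 6
  1 × C: 3 H
  1 × C (aromatic): no H
  Total hydrogens = 14.
Molecular formula: C10H14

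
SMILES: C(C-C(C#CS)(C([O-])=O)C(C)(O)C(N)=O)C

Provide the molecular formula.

C10H14NO4S-

Heavy atoms from the SMILES: 10 C, 1 N, 4 O, 1 S.
Implicit hydrogens by atom environment:
  6 × C: no H
  2 × C: 3 H each → 6
  2 × C: 2 H each → 4
  2 × O: no H
  1 × N: 2 H
  1 × O: 1 H
  1 × O (charge -1): no H
  1 × S: 1 H
  Total hydrogens = 14.
Net charge -1.
Molecular formula: C10H14NO4S-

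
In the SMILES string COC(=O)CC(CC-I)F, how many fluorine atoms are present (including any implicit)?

1

The symbol for fluorine appears 1 time in the SMILES.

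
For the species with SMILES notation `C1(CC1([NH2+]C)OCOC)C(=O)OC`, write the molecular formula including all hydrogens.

Heavy atoms from the SMILES: 8 C, 1 N, 4 O.
Implicit hydrogens by atom environment:
  4 × O: no H
  3 × C: 3 H each → 9
  2 × C: 2 H each → 4
  2 × C: no H
  1 × C: 1 H
  1 × N (charge +1): 2 H
  Total hydrogens = 16.
Net charge +1.
Molecular formula: C8H16NO4+

C8H16NO4+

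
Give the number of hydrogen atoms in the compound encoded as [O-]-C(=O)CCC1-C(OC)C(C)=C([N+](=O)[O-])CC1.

16

Hydrogens are implicit in SMILES; fill each atom to its normal valence:
  4 × C: 2 H each → 8
  3 × C: no H
  3 × O: no H
  2 × C: 3 H each → 6
  2 × C: 1 H each → 2
  2 × O (charge -1): no H
  1 × N (charge +1): no H
  Total hydrogens = 16.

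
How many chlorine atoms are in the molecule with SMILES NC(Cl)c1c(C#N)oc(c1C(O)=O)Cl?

The symbol for chlorine appears 2 times in the SMILES.

2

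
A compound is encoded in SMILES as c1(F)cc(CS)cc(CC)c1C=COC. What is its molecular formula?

C12H15FOS

Heavy atoms from the SMILES: 12 C, 1 F, 1 O, 1 S.
Implicit hydrogens by atom environment:
  4 × C (aromatic): no H
  2 × C: 3 H each → 6
  2 × C: 2 H each → 4
  2 × C (aromatic): 1 H each → 2
  2 × C: 1 H each → 2
  1 × F: no H
  1 × O: no H
  1 × S: 1 H
  Total hydrogens = 15.
Molecular formula: C12H15FOS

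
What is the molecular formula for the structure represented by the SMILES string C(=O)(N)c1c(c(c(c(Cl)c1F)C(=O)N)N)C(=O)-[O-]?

C9H6ClFN3O4-

Heavy atoms from the SMILES: 9 C, 1 Cl, 1 F, 3 N, 4 O.
Implicit hydrogens by atom environment:
  6 × C (aromatic): no H
  3 × C: no H
  3 × N: 2 H each → 6
  3 × O: no H
  1 × Cl: no H
  1 × F: no H
  1 × O (charge -1): no H
  Total hydrogens = 6.
Net charge -1.
Molecular formula: C9H6ClFN3O4-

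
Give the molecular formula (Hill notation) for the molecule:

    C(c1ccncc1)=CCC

Heavy atoms from the SMILES: 9 C, 1 N.
Implicit hydrogens by atom environment:
  4 × C (aromatic): 1 H each → 4
  2 × C: 1 H each → 2
  1 × C: 3 H
  1 × C: 2 H
  1 × C (aromatic): no H
  1 × N (aromatic): no H
  Total hydrogens = 11.
Molecular formula: C9H11N

C9H11N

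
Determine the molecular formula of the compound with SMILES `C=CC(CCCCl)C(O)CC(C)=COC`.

Heavy atoms from the SMILES: 12 C, 1 Cl, 2 O.
Implicit hydrogens by atom environment:
  5 × C: 2 H each → 10
  4 × C: 1 H each → 4
  2 × C: 3 H each → 6
  1 × C: no H
  1 × Cl: no H
  1 × O: 1 H
  1 × O: no H
  Total hydrogens = 21.
Molecular formula: C12H21ClO2

C12H21ClO2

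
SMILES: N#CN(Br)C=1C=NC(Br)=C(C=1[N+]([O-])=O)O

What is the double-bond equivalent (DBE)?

Molecular formula from the SMILES: C6H2Br2N4O3.
DoU = (2C + 2 + N − H − X)/2 = (2·6 + 2 + 4 − 2 − 2)/2 = 14/2 = 7.
(Structurally: 1 ring(s) + 6 π bond(s) = 7.)

7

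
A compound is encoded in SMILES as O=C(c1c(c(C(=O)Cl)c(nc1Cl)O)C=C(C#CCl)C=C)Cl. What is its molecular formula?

Heavy atoms from the SMILES: 13 C, 4 Cl, 1 N, 3 O.
Implicit hydrogens by atom environment:
  5 × C (aromatic): no H
  5 × C: no H
  4 × Cl: no H
  2 × C: 1 H each → 2
  2 × O: no H
  1 × C: 2 H
  1 × N (aromatic): no H
  1 × O: 1 H
  Total hydrogens = 5.
Molecular formula: C13H5Cl4NO3

C13H5Cl4NO3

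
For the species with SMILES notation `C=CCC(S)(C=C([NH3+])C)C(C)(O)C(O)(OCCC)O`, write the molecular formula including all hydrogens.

Heavy atoms from the SMILES: 13 C, 1 N, 4 O, 1 S.
Implicit hydrogens by atom environment:
  4 × C: 2 H each → 8
  4 × C: no H
  3 × C: 3 H each → 9
  3 × O: 1 H each → 3
  2 × C: 1 H each → 2
  1 × N (charge +1): 3 H
  1 × O: no H
  1 × S: 1 H
  Total hydrogens = 26.
Net charge +1.
Molecular formula: C13H26NO4S+

C13H26NO4S+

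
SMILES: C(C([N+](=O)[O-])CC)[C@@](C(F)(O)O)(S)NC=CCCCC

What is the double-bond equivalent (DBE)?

Molecular formula from the SMILES: C12H23FN2O4S.
DoU = (2C + 2 + N − H − X)/2 = (2·12 + 2 + 2 − 23 − 1)/2 = 4/2 = 2.
(Structurally: 0 ring(s) + 2 π bond(s) = 2.)

2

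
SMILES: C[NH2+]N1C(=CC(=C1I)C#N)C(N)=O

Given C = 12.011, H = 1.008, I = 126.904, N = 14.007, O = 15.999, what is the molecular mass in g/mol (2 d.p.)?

Molecular formula: C7H8IN4O+.
M = 7×12.011 + 8×1.008 + 1×126.904 + 4×14.007 + 1×15.999 = 291.07 g/mol.

291.07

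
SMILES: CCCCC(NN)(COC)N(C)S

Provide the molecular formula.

C8H21N3OS

Heavy atoms from the SMILES: 8 C, 3 N, 1 O, 1 S.
Implicit hydrogens by atom environment:
  4 × C: 2 H each → 8
  3 × C: 3 H each → 9
  1 × C: no H
  1 × N: 2 H
  1 × N: 1 H
  1 × N: no H
  1 × O: no H
  1 × S: 1 H
  Total hydrogens = 21.
Molecular formula: C8H21N3OS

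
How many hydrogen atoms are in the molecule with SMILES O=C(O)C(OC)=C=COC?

8

Hydrogens are implicit in SMILES; fill each atom to its normal valence:
  3 × C: no H
  3 × O: no H
  2 × C: 3 H each → 6
  1 × C: 1 H
  1 × O: 1 H
  Total hydrogens = 8.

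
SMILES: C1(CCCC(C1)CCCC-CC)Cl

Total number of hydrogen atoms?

23

Hydrogens are implicit in SMILES; fill each atom to its normal valence:
  9 × C: 2 H each → 18
  2 × C: 1 H each → 2
  1 × C: 3 H
  1 × Cl: no H
  Total hydrogens = 23.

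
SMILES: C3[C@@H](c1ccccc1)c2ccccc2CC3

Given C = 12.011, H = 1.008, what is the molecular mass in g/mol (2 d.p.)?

Molecular formula: C16H16.
M = 16×12.011 + 16×1.008 = 208.30 g/mol.

208.30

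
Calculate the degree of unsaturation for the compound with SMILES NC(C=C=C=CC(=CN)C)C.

Molecular formula from the SMILES: C9H14N2.
DoU = (2C + 2 + N − H − X)/2 = (2·9 + 2 + 2 − 14 − 0)/2 = 8/2 = 4.
(Structurally: 0 ring(s) + 4 π bond(s) = 4.)

4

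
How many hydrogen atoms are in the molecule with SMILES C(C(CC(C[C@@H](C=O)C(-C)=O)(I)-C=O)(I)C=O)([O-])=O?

11

Hydrogens are implicit in SMILES; fill each atom to its normal valence:
  5 × O: no H
  4 × C: 1 H each → 4
  4 × C: no H
  2 × C: 2 H each → 4
  2 × I: no H
  1 × C: 3 H
  1 × O (charge -1): no H
  Total hydrogens = 11.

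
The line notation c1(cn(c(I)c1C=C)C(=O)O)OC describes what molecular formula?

Heavy atoms from the SMILES: 8 C, 1 I, 1 N, 3 O.
Implicit hydrogens by atom environment:
  3 × C (aromatic): no H
  2 × O: no H
  1 × C: 3 H
  1 × C: 2 H
  1 × C (aromatic): 1 H
  1 × C: 1 H
  1 × C: no H
  1 × I: no H
  1 × N (aromatic): no H
  1 × O: 1 H
  Total hydrogens = 8.
Molecular formula: C8H8INO3

C8H8INO3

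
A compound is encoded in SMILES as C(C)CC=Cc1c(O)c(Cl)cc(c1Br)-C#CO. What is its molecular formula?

Heavy atoms from the SMILES: 1 Br, 13 C, 1 Cl, 2 O.
Implicit hydrogens by atom environment:
  5 × C (aromatic): no H
  2 × C: 2 H each → 4
  2 × C: 1 H each → 2
  2 × C: no H
  2 × O: 1 H each → 2
  1 × Br: no H
  1 × C: 3 H
  1 × C (aromatic): 1 H
  1 × Cl: no H
  Total hydrogens = 12.
Molecular formula: C13H12BrClO2

C13H12BrClO2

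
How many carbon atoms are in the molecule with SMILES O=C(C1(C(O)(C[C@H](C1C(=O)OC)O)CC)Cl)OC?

The symbol for carbon appears 11 times in the SMILES. (Cl is a single chlorine, not C + l.)

11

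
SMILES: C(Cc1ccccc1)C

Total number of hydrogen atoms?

Hydrogens are implicit in SMILES; fill each atom to its normal valence:
  5 × C (aromatic): 1 H each → 5
  2 × C: 2 H each → 4
  1 × C: 3 H
  1 × C (aromatic): no H
  Total hydrogens = 12.

12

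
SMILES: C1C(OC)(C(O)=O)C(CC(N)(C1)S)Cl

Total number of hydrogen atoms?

14

Hydrogens are implicit in SMILES; fill each atom to its normal valence:
  3 × C: 2 H each → 6
  3 × C: no H
  2 × O: no H
  1 × C: 3 H
  1 × C: 1 H
  1 × Cl: no H
  1 × N: 2 H
  1 × O: 1 H
  1 × S: 1 H
  Total hydrogens = 14.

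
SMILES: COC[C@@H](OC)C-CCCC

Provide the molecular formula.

Heavy atoms from the SMILES: 9 C, 2 O.
Implicit hydrogens by atom environment:
  5 × C: 2 H each → 10
  3 × C: 3 H each → 9
  2 × O: no H
  1 × C: 1 H
  Total hydrogens = 20.
Molecular formula: C9H20O2

C9H20O2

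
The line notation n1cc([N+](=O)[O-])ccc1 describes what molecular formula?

Heavy atoms from the SMILES: 5 C, 2 N, 2 O.
Implicit hydrogens by atom environment:
  4 × C (aromatic): 1 H each → 4
  1 × C (aromatic): no H
  1 × N (aromatic): no H
  1 × N (charge +1): no H
  1 × O: no H
  1 × O (charge -1): no H
  Total hydrogens = 4.
Molecular formula: C5H4N2O2

C5H4N2O2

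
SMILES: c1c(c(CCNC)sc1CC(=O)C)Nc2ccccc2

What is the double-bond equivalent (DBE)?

Molecular formula from the SMILES: C16H20N2OS.
DoU = (2C + 2 + N − H − X)/2 = (2·16 + 2 + 2 − 20 − 0)/2 = 16/2 = 8.
(Structurally: 2 ring(s) + 6 π bond(s) = 8.)

8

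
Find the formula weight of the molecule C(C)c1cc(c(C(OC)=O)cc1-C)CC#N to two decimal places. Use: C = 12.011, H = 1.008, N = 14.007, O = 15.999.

Molecular formula: C13H15NO2.
M = 13×12.011 + 15×1.008 + 1×14.007 + 2×15.999 = 217.27 g/mol.

217.27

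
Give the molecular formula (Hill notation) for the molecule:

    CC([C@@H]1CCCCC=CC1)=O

C10H16O

Heavy atoms from the SMILES: 10 C, 1 O.
Implicit hydrogens by atom environment:
  5 × C: 2 H each → 10
  3 × C: 1 H each → 3
  1 × C: 3 H
  1 × C: no H
  1 × O: no H
  Total hydrogens = 16.
Molecular formula: C10H16O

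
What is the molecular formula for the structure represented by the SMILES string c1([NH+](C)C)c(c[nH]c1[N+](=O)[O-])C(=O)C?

Heavy atoms from the SMILES: 8 C, 3 N, 3 O.
Implicit hydrogens by atom environment:
  3 × C: 3 H each → 9
  3 × C (aromatic): no H
  2 × O: no H
  1 × C (aromatic): 1 H
  1 × C: no H
  1 × N (aromatic): 1 H
  1 × N (charge +1): 1 H
  1 × N (charge +1): no H
  1 × O (charge -1): no H
  Total hydrogens = 12.
Net charge +1.
Molecular formula: C8H12N3O3+

C8H12N3O3+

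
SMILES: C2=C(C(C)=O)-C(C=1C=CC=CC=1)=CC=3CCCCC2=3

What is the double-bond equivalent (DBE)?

10

Molecular formula from the SMILES: C18H18O.
DoU = (2C + 2 + N − H − X)/2 = (2·18 + 2 + 0 − 18 − 0)/2 = 20/2 = 10.
(Structurally: 3 ring(s) + 7 π bond(s) = 10.)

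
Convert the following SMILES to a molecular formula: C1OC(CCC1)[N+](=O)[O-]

Heavy atoms from the SMILES: 5 C, 1 N, 3 O.
Implicit hydrogens by atom environment:
  4 × C: 2 H each → 8
  2 × O: no H
  1 × C: 1 H
  1 × N (charge +1): no H
  1 × O (charge -1): no H
  Total hydrogens = 9.
Molecular formula: C5H9NO3

C5H9NO3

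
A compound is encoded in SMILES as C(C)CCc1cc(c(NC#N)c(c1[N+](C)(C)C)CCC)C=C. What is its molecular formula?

C19H30N3+

Heavy atoms from the SMILES: 19 C, 3 N.
Implicit hydrogens by atom environment:
  6 × C: 2 H each → 12
  5 × C: 3 H each → 15
  5 × C (aromatic): no H
  1 × C (aromatic): 1 H
  1 × C: 1 H
  1 × C: no H
  1 × N: 1 H
  1 × N (charge +1): no H
  1 × N: no H
  Total hydrogens = 30.
Net charge +1.
Molecular formula: C19H30N3+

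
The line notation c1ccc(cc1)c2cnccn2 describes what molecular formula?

C10H8N2

Heavy atoms from the SMILES: 10 C, 2 N.
Implicit hydrogens by atom environment:
  8 × C (aromatic): 1 H each → 8
  2 × C (aromatic): no H
  2 × N (aromatic): no H
  Total hydrogens = 8.
Molecular formula: C10H8N2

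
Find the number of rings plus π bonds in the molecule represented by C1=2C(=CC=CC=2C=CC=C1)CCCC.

7

Molecular formula from the SMILES: C14H16.
DoU = (2C + 2 + N − H − X)/2 = (2·14 + 2 + 0 − 16 − 0)/2 = 14/2 = 7.
(Structurally: 2 ring(s) + 5 π bond(s) = 7.)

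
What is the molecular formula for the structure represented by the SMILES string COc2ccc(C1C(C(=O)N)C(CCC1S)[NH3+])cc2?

C14H21N2O2S+

Heavy atoms from the SMILES: 14 C, 2 N, 2 O, 1 S.
Implicit hydrogens by atom environment:
  4 × C: 1 H each → 4
  4 × C (aromatic): 1 H each → 4
  2 × C: 2 H each → 4
  2 × C (aromatic): no H
  2 × O: no H
  1 × C: 3 H
  1 × C: no H
  1 × N (charge +1): 3 H
  1 × N: 2 H
  1 × S: 1 H
  Total hydrogens = 21.
Net charge +1.
Molecular formula: C14H21N2O2S+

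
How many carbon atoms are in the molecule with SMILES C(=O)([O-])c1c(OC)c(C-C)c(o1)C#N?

9

The symbol for carbon appears 9 times in the SMILES. Lowercase c denotes aromatic carbon and counts toward C.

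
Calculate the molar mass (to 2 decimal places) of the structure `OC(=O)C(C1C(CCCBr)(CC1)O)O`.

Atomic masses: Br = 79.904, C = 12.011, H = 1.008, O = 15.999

Molecular formula: C9H15BrO4.
M = 1×79.904 + 9×12.011 + 15×1.008 + 4×15.999 = 267.12 g/mol.

267.12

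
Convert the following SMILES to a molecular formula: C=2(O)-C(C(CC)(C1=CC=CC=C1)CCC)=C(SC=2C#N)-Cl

C17H18ClNOS

Heavy atoms from the SMILES: 17 C, 1 Cl, 1 N, 1 O, 1 S.
Implicit hydrogens by atom environment:
  5 × C (aromatic): 1 H each → 5
  5 × C (aromatic): no H
  3 × C: 2 H each → 6
  2 × C: 3 H each → 6
  2 × C: no H
  1 × Cl: no H
  1 × N: no H
  1 × O: 1 H
  1 × S (aromatic): no H
  Total hydrogens = 18.
Molecular formula: C17H18ClNOS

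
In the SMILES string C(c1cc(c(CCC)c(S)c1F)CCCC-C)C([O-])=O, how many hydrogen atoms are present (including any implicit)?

Hydrogens are implicit in SMILES; fill each atom to its normal valence:
  7 × C: 2 H each → 14
  5 × C (aromatic): no H
  2 × C: 3 H each → 6
  1 × C (aromatic): 1 H
  1 × C: no H
  1 × F: no H
  1 × O: no H
  1 × O (charge -1): no H
  1 × S: 1 H
  Total hydrogens = 22.

22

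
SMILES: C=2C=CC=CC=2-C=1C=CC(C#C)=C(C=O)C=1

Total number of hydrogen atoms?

10

Hydrogens are implicit in SMILES; fill each atom to its normal valence:
  8 × C (aromatic): 1 H each → 8
  4 × C (aromatic): no H
  2 × C: 1 H each → 2
  1 × C: no H
  1 × O: no H
  Total hydrogens = 10.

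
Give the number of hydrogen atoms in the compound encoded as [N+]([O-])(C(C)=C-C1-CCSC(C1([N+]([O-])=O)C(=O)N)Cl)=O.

Hydrogens are implicit in SMILES; fill each atom to its normal valence:
  3 × C: 1 H each → 3
  3 × C: no H
  3 × O: no H
  2 × C: 2 H each → 4
  2 × N (charge +1): no H
  2 × O (charge -1): no H
  1 × C: 3 H
  1 × Cl: no H
  1 × N: 2 H
  1 × S: no H
  Total hydrogens = 12.

12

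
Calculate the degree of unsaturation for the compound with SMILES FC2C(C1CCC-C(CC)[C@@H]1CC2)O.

Molecular formula from the SMILES: C12H21FO.
DoU = (2C + 2 + N − H − X)/2 = (2·12 + 2 + 0 − 21 − 1)/2 = 4/2 = 2.
(Structurally: 2 ring(s) + 0 π bond(s) = 2.)

2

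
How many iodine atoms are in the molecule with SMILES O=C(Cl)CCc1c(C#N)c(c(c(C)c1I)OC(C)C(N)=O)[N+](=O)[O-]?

The symbol for iodine appears 1 time in the SMILES.

1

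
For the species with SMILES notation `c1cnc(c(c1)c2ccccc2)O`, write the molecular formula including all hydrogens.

C11H9NO

Heavy atoms from the SMILES: 11 C, 1 N, 1 O.
Implicit hydrogens by atom environment:
  8 × C (aromatic): 1 H each → 8
  3 × C (aromatic): no H
  1 × N (aromatic): no H
  1 × O: 1 H
  Total hydrogens = 9.
Molecular formula: C11H9NO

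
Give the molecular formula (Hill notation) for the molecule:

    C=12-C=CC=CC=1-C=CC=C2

C10H8

Heavy atoms from the SMILES: 10 C.
Implicit hydrogens by atom environment:
  8 × C (aromatic): 1 H each → 8
  2 × C (aromatic): no H
  Total hydrogens = 8.
Molecular formula: C10H8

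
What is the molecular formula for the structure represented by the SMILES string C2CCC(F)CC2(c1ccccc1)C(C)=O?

Heavy atoms from the SMILES: 14 C, 1 F, 1 O.
Implicit hydrogens by atom environment:
  5 × C (aromatic): 1 H each → 5
  4 × C: 2 H each → 8
  2 × C: no H
  1 × C: 3 H
  1 × C: 1 H
  1 × C (aromatic): no H
  1 × F: no H
  1 × O: no H
  Total hydrogens = 17.
Molecular formula: C14H17FO

C14H17FO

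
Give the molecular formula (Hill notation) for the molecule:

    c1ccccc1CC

Heavy atoms from the SMILES: 8 C.
Implicit hydrogens by atom environment:
  5 × C (aromatic): 1 H each → 5
  1 × C: 3 H
  1 × C: 2 H
  1 × C (aromatic): no H
  Total hydrogens = 10.
Molecular formula: C8H10

C8H10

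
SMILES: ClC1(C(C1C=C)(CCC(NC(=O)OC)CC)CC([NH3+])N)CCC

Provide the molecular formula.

Heavy atoms from the SMILES: 17 C, 1 Cl, 3 N, 2 O.
Implicit hydrogens by atom environment:
  7 × C: 2 H each → 14
  4 × C: 1 H each → 4
  3 × C: 3 H each → 9
  3 × C: no H
  2 × O: no H
  1 × Cl: no H
  1 × N (charge +1): 3 H
  1 × N: 2 H
  1 × N: 1 H
  Total hydrogens = 33.
Net charge +1.
Molecular formula: C17H33ClN3O2+

C17H33ClN3O2+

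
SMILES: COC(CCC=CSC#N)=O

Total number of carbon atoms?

The symbol for carbon appears 7 times in the SMILES.

7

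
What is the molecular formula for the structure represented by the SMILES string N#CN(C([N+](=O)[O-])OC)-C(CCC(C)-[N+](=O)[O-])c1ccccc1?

Heavy atoms from the SMILES: 14 C, 4 N, 5 O.
Implicit hydrogens by atom environment:
  5 × C (aromatic): 1 H each → 5
  3 × C: 1 H each → 3
  3 × O: no H
  2 × C: 3 H each → 6
  2 × C: 2 H each → 4
  2 × N: no H
  2 × N (charge +1): no H
  2 × O (charge -1): no H
  1 × C: no H
  1 × C (aromatic): no H
  Total hydrogens = 18.
Molecular formula: C14H18N4O5

C14H18N4O5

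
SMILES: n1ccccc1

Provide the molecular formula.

Heavy atoms from the SMILES: 5 C, 1 N.
Implicit hydrogens by atom environment:
  5 × C (aromatic): 1 H each → 5
  1 × N (aromatic): no H
  Total hydrogens = 5.
Molecular formula: C5H5N

C5H5N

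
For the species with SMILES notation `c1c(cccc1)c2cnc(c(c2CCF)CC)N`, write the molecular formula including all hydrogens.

C15H17FN2

Heavy atoms from the SMILES: 15 C, 1 F, 2 N.
Implicit hydrogens by atom environment:
  6 × C (aromatic): 1 H each → 6
  5 × C (aromatic): no H
  3 × C: 2 H each → 6
  1 × C: 3 H
  1 × F: no H
  1 × N: 2 H
  1 × N (aromatic): no H
  Total hydrogens = 17.
Molecular formula: C15H17FN2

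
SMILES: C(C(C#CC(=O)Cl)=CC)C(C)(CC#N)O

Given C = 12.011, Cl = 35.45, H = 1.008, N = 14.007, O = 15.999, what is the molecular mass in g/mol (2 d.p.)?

Molecular formula: C11H12ClNO2.
M = 11×12.011 + 1×35.45 + 12×1.008 + 1×14.007 + 2×15.999 = 225.67 g/mol.

225.67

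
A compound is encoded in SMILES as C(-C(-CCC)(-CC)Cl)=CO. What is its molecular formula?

Heavy atoms from the SMILES: 8 C, 1 Cl, 1 O.
Implicit hydrogens by atom environment:
  3 × C: 2 H each → 6
  2 × C: 3 H each → 6
  2 × C: 1 H each → 2
  1 × C: no H
  1 × Cl: no H
  1 × O: 1 H
  Total hydrogens = 15.
Molecular formula: C8H15ClO

C8H15ClO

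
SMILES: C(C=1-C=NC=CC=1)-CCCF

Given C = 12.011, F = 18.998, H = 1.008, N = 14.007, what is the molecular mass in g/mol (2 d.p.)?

153.20

Molecular formula: C9H12FN.
M = 9×12.011 + 1×18.998 + 12×1.008 + 1×14.007 = 153.20 g/mol.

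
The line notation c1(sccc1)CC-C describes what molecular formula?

C7H10S

Heavy atoms from the SMILES: 7 C, 1 S.
Implicit hydrogens by atom environment:
  3 × C (aromatic): 1 H each → 3
  2 × C: 2 H each → 4
  1 × C: 3 H
  1 × C (aromatic): no H
  1 × S (aromatic): no H
  Total hydrogens = 10.
Molecular formula: C7H10S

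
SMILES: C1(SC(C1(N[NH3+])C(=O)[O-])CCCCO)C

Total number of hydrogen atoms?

Hydrogens are implicit in SMILES; fill each atom to its normal valence:
  4 × C: 2 H each → 8
  2 × C: 1 H each → 2
  2 × C: no H
  1 × C: 3 H
  1 × N (charge +1): 3 H
  1 × N: 1 H
  1 × O: 1 H
  1 × O: no H
  1 × O (charge -1): no H
  1 × S: no H
  Total hydrogens = 18.

18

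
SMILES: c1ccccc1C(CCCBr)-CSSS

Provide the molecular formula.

C11H15BrS3

Heavy atoms from the SMILES: 1 Br, 11 C, 3 S.
Implicit hydrogens by atom environment:
  5 × C (aromatic): 1 H each → 5
  4 × C: 2 H each → 8
  2 × S: no H
  1 × Br: no H
  1 × C: 1 H
  1 × C (aromatic): no H
  1 × S: 1 H
  Total hydrogens = 15.
Molecular formula: C11H15BrS3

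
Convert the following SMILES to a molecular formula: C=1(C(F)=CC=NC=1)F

C5H3F2N

Heavy atoms from the SMILES: 5 C, 2 F, 1 N.
Implicit hydrogens by atom environment:
  3 × C (aromatic): 1 H each → 3
  2 × C (aromatic): no H
  2 × F: no H
  1 × N (aromatic): no H
  Total hydrogens = 3.
Molecular formula: C5H3F2N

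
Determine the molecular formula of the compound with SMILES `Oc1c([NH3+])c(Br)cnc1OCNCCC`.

Heavy atoms from the SMILES: 1 Br, 9 C, 3 N, 2 O.
Implicit hydrogens by atom environment:
  4 × C (aromatic): no H
  3 × C: 2 H each → 6
  1 × Br: no H
  1 × C: 3 H
  1 × C (aromatic): 1 H
  1 × N (charge +1): 3 H
  1 × N: 1 H
  1 × N (aromatic): no H
  1 × O: 1 H
  1 × O: no H
  Total hydrogens = 15.
Net charge +1.
Molecular formula: C9H15BrN3O2+

C9H15BrN3O2+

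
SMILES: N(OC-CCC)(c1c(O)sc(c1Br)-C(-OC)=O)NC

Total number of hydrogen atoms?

Hydrogens are implicit in SMILES; fill each atom to its normal valence:
  4 × C (aromatic): no H
  3 × C: 3 H each → 9
  3 × C: 2 H each → 6
  3 × O: no H
  1 × Br: no H
  1 × C: no H
  1 × N: 1 H
  1 × N: no H
  1 × O: 1 H
  1 × S (aromatic): no H
  Total hydrogens = 17.

17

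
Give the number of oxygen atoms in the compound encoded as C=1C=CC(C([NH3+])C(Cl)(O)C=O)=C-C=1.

The symbol for oxygen appears 2 times in the SMILES.

2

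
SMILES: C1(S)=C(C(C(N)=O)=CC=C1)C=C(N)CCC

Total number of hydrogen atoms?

Hydrogens are implicit in SMILES; fill each atom to its normal valence:
  3 × C (aromatic): 1 H each → 3
  3 × C (aromatic): no H
  2 × C: 2 H each → 4
  2 × C: no H
  2 × N: 2 H each → 4
  1 × C: 3 H
  1 × C: 1 H
  1 × O: no H
  1 × S: 1 H
  Total hydrogens = 16.

16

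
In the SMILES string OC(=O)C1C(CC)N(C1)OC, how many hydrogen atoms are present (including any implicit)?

13

Hydrogens are implicit in SMILES; fill each atom to its normal valence:
  2 × C: 3 H each → 6
  2 × C: 2 H each → 4
  2 × C: 1 H each → 2
  2 × O: no H
  1 × C: no H
  1 × N: no H
  1 × O: 1 H
  Total hydrogens = 13.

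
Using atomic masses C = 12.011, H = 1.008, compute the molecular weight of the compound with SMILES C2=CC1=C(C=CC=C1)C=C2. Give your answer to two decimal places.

128.17

Molecular formula: C10H8.
M = 10×12.011 + 8×1.008 = 128.17 g/mol.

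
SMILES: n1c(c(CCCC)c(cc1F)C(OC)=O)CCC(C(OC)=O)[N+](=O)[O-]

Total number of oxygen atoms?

The symbol for oxygen appears 6 times in the SMILES.

6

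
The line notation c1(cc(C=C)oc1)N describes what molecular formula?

Heavy atoms from the SMILES: 6 C, 1 N, 1 O.
Implicit hydrogens by atom environment:
  2 × C (aromatic): 1 H each → 2
  2 × C (aromatic): no H
  1 × C: 2 H
  1 × C: 1 H
  1 × N: 2 H
  1 × O (aromatic): no H
  Total hydrogens = 7.
Molecular formula: C6H7NO

C6H7NO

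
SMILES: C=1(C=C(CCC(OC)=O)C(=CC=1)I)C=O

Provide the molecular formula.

Heavy atoms from the SMILES: 11 C, 1 I, 3 O.
Implicit hydrogens by atom environment:
  3 × C (aromatic): 1 H each → 3
  3 × C (aromatic): no H
  3 × O: no H
  2 × C: 2 H each → 4
  1 × C: 3 H
  1 × C: 1 H
  1 × C: no H
  1 × I: no H
  Total hydrogens = 11.
Molecular formula: C11H11IO3

C11H11IO3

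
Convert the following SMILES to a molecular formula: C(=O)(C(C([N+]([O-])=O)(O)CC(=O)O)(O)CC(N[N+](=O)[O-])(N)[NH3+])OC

C8H16N5O10+

Heavy atoms from the SMILES: 8 C, 5 N, 10 O.
Implicit hydrogens by atom environment:
  5 × C: no H
  5 × O: no H
  3 × O: 1 H each → 3
  2 × C: 2 H each → 4
  2 × N (charge +1): no H
  2 × O (charge -1): no H
  1 × C: 3 H
  1 × N (charge +1): 3 H
  1 × N: 2 H
  1 × N: 1 H
  Total hydrogens = 16.
Net charge +1.
Molecular formula: C8H16N5O10+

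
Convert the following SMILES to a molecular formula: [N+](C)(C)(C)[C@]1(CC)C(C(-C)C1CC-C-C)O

Heavy atoms from the SMILES: 14 C, 1 N, 1 O.
Implicit hydrogens by atom environment:
  6 × C: 3 H each → 18
  4 × C: 2 H each → 8
  3 × C: 1 H each → 3
  1 × C: no H
  1 × N (charge +1): no H
  1 × O: 1 H
  Total hydrogens = 30.
Net charge +1.
Molecular formula: C14H30NO+

C14H30NO+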